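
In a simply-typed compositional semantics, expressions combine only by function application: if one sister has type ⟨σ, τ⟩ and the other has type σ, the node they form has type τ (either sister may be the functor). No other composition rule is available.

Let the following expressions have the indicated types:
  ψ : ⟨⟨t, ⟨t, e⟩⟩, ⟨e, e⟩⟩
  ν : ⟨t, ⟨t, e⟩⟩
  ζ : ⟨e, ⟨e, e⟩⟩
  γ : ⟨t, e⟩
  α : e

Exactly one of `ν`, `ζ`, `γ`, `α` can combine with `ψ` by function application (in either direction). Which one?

ν

ν — combines: ψ : ⟨⟨t, ⟨t, e⟩⟩, ⟨e, e⟩⟩ takes ν : ⟨t, ⟨t, e⟩⟩ as argument, giving ⟨e, e⟩.
ζ : ⟨e, ⟨e, e⟩⟩ — ψ needs ⟨t, ⟨t, e⟩⟩; ζ needs e; neither fits.
γ : ⟨t, e⟩ — ψ needs ⟨t, ⟨t, e⟩⟩; γ needs t; neither fits.
α : e — ψ needs ⟨t, ⟨t, e⟩⟩; α needs nothing (atomic); neither fits.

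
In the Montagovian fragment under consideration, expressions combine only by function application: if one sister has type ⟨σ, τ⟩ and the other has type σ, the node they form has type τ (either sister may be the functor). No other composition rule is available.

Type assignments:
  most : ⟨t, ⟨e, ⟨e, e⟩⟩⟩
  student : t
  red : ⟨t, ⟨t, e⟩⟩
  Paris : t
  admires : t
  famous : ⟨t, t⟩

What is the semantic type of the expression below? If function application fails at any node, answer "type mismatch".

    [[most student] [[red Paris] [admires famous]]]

⟨e, e⟩

At [most student], most : ⟨t, ⟨e, ⟨e, e⟩⟩⟩ takes student : t, giving ⟨e, ⟨e, e⟩⟩.
At [red Paris], red : ⟨t, ⟨t, e⟩⟩ takes Paris : t, giving ⟨t, e⟩.
At [admires famous], famous : ⟨t, t⟩ takes admires : t, giving t.
At [[red Paris] [admires famous]], [red Paris] : ⟨t, e⟩ takes [admires famous] : t, giving e.
At [[most student] [[red Paris] [admires famous]]], [most student] : ⟨e, ⟨e, e⟩⟩ takes [[red Paris] [admires famous]] : e, giving ⟨e, e⟩.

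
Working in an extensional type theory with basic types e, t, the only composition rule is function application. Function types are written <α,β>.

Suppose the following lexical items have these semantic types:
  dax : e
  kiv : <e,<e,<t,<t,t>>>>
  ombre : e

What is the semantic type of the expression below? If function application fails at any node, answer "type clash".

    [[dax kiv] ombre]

[dax kiv] — kiv of type <e,<e,<t,<t,t>>>> combines with dax of type e: type <e,<t,<t,t>>>.
[[dax kiv] ombre] — [dax kiv] of type <e,<t,<t,t>>> combines with ombre of type e: type <t,<t,t>>.

<t,<t,t>>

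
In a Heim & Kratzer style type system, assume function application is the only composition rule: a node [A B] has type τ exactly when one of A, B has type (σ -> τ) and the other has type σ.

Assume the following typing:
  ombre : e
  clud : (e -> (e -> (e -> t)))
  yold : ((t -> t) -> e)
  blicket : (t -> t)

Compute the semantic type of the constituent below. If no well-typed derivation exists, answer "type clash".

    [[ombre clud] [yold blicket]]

(e -> t)

[ombre clud]: (e -> (e -> (e -> t))) applied to e yields (e -> (e -> t)).
[yold blicket]: ((t -> t) -> e) applied to (t -> t) yields e.
[[ombre clud] [yold blicket]]: (e -> (e -> t)) applied to e yields (e -> t).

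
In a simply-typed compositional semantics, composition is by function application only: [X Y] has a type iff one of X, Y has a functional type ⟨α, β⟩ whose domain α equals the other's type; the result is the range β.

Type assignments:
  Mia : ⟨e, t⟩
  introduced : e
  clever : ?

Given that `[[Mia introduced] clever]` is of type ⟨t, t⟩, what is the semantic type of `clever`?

At [[Mia introduced] clever] (required: ⟨t, t⟩): [Mia introduced] is t, which is not a function with range ⟨t, t⟩; hence clever is the functor — type ⟨t, ⟨t, t⟩⟩.

⟨t, ⟨t, t⟩⟩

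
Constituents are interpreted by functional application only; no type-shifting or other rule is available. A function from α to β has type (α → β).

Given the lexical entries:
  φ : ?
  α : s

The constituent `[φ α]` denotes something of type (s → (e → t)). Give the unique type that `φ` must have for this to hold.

For [φ α] to have type (s → (e → t)) with α of type s, φ must be the function: φ : (s → (s → (e → t))).

(s → (s → (e → t)))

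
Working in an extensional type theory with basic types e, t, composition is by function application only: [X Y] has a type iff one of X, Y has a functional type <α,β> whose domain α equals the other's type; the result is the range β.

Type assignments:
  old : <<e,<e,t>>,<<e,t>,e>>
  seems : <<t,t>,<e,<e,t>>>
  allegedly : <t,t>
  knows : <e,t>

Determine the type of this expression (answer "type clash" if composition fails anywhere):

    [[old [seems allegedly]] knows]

[seems allegedly]: <<t,t>,<e,<e,t>>> applied to <t,t> yields <e,<e,t>>.
[old [seems allegedly]]: <<e,<e,t>>,<<e,t>,e>> applied to <e,<e,t>> yields <<e,t>,e>.
[[old [seems allegedly]] knows]: <<e,t>,e> applied to <e,t> yields e.

e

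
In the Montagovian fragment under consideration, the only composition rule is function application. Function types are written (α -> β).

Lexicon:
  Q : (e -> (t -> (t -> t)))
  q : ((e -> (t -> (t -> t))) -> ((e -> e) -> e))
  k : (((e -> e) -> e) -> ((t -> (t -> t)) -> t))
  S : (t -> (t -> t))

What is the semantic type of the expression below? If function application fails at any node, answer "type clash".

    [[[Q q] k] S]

[Q q]: functor q : ((e -> (t -> (t -> t))) -> ((e -> e) -> e)), argument Q : (e -> (t -> (t -> t))); result ((e -> e) -> e).
[[Q q] k]: functor k : (((e -> e) -> e) -> ((t -> (t -> t)) -> t)), argument [Q q] : ((e -> e) -> e); result ((t -> (t -> t)) -> t).
[[[Q q] k] S]: functor [[Q q] k] : ((t -> (t -> t)) -> t), argument S : (t -> (t -> t)); result t.

t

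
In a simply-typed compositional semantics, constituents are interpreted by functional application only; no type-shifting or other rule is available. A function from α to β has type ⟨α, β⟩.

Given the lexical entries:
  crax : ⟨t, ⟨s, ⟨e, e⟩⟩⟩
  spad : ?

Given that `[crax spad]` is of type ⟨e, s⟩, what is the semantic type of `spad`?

[crax spad] is required to be ⟨e, s⟩. crax : ⟨t, ⟨s, ⟨e, e⟩⟩⟩ cannot yield ⟨e, s⟩ as functor, so spad : ⟨⟨t, ⟨s, ⟨e, e⟩⟩⟩, ⟨e, s⟩⟩.

⟨⟨t, ⟨s, ⟨e, e⟩⟩⟩, ⟨e, s⟩⟩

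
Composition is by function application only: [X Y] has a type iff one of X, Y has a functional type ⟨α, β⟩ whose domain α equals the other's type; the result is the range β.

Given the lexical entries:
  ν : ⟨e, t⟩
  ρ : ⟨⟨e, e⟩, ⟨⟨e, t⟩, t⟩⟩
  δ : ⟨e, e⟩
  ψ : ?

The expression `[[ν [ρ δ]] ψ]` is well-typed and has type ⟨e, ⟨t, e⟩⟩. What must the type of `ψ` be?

⟨t, ⟨e, ⟨t, e⟩⟩⟩

[[ν [ρ δ]] ψ] is required to be ⟨e, ⟨t, e⟩⟩. [ν [ρ δ]] : t cannot yield ⟨e, ⟨t, e⟩⟩ as functor, so ψ : ⟨t, ⟨e, ⟨t, e⟩⟩⟩.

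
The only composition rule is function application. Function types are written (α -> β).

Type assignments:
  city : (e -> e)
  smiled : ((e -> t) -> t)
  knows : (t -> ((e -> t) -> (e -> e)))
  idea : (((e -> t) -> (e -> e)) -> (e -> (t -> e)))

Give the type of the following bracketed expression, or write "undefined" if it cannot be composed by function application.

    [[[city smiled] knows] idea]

[city smiled]: (e -> e) and ((e -> t) -> t) cannot combine by function application — type clash.

undefined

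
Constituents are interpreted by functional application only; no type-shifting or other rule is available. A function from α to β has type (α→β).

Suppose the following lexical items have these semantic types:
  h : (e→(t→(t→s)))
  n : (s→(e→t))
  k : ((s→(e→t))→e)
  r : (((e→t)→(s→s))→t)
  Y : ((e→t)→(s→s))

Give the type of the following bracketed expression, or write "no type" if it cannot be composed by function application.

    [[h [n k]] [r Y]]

[n k]: functor k : ((s→(e→t))→e), argument n : (s→(e→t)); result e.
[h [n k]]: functor h : (e→(t→(t→s))), argument [n k] : e; result (t→(t→s)).
[r Y]: functor r : (((e→t)→(s→s))→t), argument Y : ((e→t)→(s→s)); result t.
[[h [n k]] [r Y]]: functor [h [n k]] : (t→(t→s)), argument [r Y] : t; result (t→s).

(t→s)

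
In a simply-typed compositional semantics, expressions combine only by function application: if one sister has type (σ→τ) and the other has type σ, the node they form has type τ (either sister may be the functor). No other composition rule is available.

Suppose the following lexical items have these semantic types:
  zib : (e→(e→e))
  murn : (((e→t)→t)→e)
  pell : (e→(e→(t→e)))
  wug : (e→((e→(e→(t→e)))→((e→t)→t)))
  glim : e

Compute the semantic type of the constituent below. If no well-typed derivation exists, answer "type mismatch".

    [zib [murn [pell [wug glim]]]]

(e→e)

[wug glim]: (e→((e→(e→(t→e)))→((e→t)→t))) applied to e yields ((e→(e→(t→e)))→((e→t)→t)).
[pell [wug glim]]: ((e→(e→(t→e)))→((e→t)→t)) applied to (e→(e→(t→e))) yields ((e→t)→t).
[murn [pell [wug glim]]]: (((e→t)→t)→e) applied to ((e→t)→t) yields e.
[zib [murn [pell [wug glim]]]]: (e→(e→e)) applied to e yields (e→e).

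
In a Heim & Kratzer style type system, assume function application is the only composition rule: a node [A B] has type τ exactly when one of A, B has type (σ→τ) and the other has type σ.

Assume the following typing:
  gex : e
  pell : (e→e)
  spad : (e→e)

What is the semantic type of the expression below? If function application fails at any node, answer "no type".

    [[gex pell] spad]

[gex pell]: functor pell : (e→e), argument gex : e; result e.
[[gex pell] spad]: functor spad : (e→e), argument [gex pell] : e; result e.

e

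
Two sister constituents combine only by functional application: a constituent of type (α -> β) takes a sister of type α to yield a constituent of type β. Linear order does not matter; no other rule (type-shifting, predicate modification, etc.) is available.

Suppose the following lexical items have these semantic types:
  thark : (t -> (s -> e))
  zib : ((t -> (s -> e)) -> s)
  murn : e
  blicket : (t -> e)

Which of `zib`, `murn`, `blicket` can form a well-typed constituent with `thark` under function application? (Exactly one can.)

zib

zib — combines: zib : ((t -> (s -> e)) -> s) takes thark : (t -> (s -> e)) as argument, giving s.
murn : e — thark needs t; murn needs nothing (atomic); neither fits.
blicket : (t -> e) — thark needs t; blicket needs t; neither fits.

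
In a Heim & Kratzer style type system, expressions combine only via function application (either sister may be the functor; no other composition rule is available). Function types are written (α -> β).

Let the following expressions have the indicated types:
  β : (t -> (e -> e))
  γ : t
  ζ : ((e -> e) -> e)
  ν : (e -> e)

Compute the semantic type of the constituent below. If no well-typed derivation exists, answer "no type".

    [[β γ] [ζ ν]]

[β γ]: (t -> (e -> e)) applied to t yields (e -> e).
[ζ ν]: ((e -> e) -> e) applied to (e -> e) yields e.
[[β γ] [ζ ν]]: (e -> e) applied to e yields e.

e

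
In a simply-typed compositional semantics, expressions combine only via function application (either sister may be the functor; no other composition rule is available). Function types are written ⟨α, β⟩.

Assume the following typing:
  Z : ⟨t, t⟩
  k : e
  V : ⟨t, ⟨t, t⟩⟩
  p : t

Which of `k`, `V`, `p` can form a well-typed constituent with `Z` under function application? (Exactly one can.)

p

k : e — neither side's domain matches the other.
V : ⟨t, ⟨t, t⟩⟩ — neither side's domain matches the other.
p — combines: Z : ⟨t, t⟩ takes p : t as argument, giving t.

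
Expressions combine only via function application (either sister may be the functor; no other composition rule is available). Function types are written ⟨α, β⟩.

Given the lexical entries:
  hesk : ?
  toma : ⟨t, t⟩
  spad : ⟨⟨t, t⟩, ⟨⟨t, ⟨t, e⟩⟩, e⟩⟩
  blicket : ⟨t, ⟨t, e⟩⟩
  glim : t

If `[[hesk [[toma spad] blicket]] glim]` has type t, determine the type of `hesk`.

[[hesk [[toma spad] blicket]] glim] is required to be t. glim : t cannot yield t as functor, so [hesk [[toma spad] blicket]] : ⟨t, t⟩.
[hesk [[toma spad] blicket]] is required to be ⟨t, t⟩. [[toma spad] blicket] : e cannot yield ⟨t, t⟩ as functor, so hesk : ⟨e, ⟨t, t⟩⟩.

⟨e, ⟨t, t⟩⟩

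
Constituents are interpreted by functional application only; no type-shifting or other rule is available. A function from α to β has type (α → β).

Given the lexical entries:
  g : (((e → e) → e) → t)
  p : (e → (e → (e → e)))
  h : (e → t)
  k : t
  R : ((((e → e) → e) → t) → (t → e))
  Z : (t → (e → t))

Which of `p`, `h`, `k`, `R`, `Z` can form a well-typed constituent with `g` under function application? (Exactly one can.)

R

p : (e → (e → (e → e))) — g needs ((e → e) → e); p needs e; neither fits.
h : (e → t) — g needs ((e → e) → e); h needs e; neither fits.
k : t — g needs ((e → e) → e); k needs nothing (atomic); neither fits.
R — combines: R : ((((e → e) → e) → t) → (t → e)) takes g : (((e → e) → e) → t) as argument, giving (t → e).
Z : (t → (e → t)) — g needs ((e → e) → e); Z needs t; neither fits.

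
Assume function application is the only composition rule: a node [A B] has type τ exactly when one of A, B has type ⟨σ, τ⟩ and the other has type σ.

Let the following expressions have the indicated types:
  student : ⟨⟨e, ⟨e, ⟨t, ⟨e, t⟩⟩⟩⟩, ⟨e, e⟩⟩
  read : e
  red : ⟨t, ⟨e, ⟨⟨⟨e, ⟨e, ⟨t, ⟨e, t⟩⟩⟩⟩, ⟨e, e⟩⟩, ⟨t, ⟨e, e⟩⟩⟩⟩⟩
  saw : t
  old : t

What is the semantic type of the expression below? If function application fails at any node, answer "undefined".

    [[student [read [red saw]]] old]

[red saw]: functor red : ⟨t, ⟨e, ⟨⟨⟨e, ⟨e, ⟨t, ⟨e, t⟩⟩⟩⟩, ⟨e, e⟩⟩, ⟨t, ⟨e, e⟩⟩⟩⟩⟩, argument saw : t; result ⟨e, ⟨⟨⟨e, ⟨e, ⟨t, ⟨e, t⟩⟩⟩⟩, ⟨e, e⟩⟩, ⟨t, ⟨e, e⟩⟩⟩⟩.
[read [red saw]]: functor [red saw] : ⟨e, ⟨⟨⟨e, ⟨e, ⟨t, ⟨e, t⟩⟩⟩⟩, ⟨e, e⟩⟩, ⟨t, ⟨e, e⟩⟩⟩⟩, argument read : e; result ⟨⟨⟨e, ⟨e, ⟨t, ⟨e, t⟩⟩⟩⟩, ⟨e, e⟩⟩, ⟨t, ⟨e, e⟩⟩⟩.
[student [read [red saw]]]: functor [read [red saw]] : ⟨⟨⟨e, ⟨e, ⟨t, ⟨e, t⟩⟩⟩⟩, ⟨e, e⟩⟩, ⟨t, ⟨e, e⟩⟩⟩, argument student : ⟨⟨e, ⟨e, ⟨t, ⟨e, t⟩⟩⟩⟩, ⟨e, e⟩⟩; result ⟨t, ⟨e, e⟩⟩.
[[student [read [red saw]]] old]: functor [student [read [red saw]]] : ⟨t, ⟨e, e⟩⟩, argument old : t; result ⟨e, e⟩.

⟨e, e⟩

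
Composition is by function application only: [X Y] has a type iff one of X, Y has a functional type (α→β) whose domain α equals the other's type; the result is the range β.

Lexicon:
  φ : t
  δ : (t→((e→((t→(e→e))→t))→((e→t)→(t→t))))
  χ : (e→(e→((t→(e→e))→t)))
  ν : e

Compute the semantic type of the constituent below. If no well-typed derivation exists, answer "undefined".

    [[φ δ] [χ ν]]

((e→t)→(t→t))

[φ δ]: functor δ : (t→((e→((t→(e→e))→t))→((e→t)→(t→t)))), argument φ : t; result ((e→((t→(e→e))→t))→((e→t)→(t→t))).
[χ ν]: functor χ : (e→(e→((t→(e→e))→t))), argument ν : e; result (e→((t→(e→e))→t)).
[[φ δ] [χ ν]]: functor [φ δ] : ((e→((t→(e→e))→t))→((e→t)→(t→t))), argument [χ ν] : (e→((t→(e→e))→t)); result ((e→t)→(t→t)).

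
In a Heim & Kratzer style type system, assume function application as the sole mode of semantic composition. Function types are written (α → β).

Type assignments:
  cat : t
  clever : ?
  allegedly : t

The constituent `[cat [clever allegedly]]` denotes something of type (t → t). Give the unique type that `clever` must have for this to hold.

(t → (t → (t → t)))

[cat [clever allegedly]] is required to be (t → t). cat : t cannot yield (t → t) as functor, so [clever allegedly] : (t → (t → t)).
[clever allegedly] is required to be (t → (t → t)). allegedly : t cannot yield (t → (t → t)) as functor, so clever : (t → (t → (t → t))).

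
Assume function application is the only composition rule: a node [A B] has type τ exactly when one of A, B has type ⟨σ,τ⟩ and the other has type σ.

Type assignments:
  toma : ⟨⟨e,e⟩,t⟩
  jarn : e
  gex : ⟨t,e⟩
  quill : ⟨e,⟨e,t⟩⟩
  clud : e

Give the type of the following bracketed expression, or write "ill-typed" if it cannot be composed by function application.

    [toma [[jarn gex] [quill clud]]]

[jarn gex]: e with ⟨t,e⟩ — neither is a function whose domain matches the other; composition fails here.

ill-typed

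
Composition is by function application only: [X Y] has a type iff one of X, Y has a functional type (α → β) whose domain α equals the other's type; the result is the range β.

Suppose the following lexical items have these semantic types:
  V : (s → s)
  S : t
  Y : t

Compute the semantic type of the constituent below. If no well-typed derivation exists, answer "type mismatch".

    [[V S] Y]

[V S]: (s → s) and t cannot combine by function application — type clash.

type mismatch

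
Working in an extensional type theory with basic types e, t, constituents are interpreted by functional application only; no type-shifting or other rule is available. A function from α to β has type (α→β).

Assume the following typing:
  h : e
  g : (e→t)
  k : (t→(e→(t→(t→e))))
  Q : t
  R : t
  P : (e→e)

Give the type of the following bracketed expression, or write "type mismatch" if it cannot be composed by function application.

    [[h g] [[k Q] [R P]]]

[h g] — g of type (e→t) combines with h of type e: type t.
[k Q] — k of type (t→(e→(t→(t→e)))) combines with Q of type t: type (e→(t→(t→e))).
At [R P]: neither t nor (e→e) can take the other as argument; the node is ill-typed.

type mismatch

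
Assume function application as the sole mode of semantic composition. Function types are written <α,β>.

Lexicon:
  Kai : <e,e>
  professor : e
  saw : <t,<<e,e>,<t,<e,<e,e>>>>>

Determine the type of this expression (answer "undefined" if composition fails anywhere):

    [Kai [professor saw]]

undefined

[professor saw]: e with <t,<<e,e>,<t,<e,<e,e>>>>> — neither is a function whose domain matches the other; composition fails here.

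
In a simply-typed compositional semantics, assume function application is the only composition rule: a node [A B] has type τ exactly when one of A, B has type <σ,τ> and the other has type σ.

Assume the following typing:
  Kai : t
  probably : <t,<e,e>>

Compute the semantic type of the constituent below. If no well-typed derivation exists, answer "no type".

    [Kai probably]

[Kai probably]: probably is <t,<e,e>>, Kai is t; result <e,e>.

<e,e>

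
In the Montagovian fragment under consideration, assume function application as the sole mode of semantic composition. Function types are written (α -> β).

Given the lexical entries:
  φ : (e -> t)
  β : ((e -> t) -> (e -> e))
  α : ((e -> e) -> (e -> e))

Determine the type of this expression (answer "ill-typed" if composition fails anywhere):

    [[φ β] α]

(e -> e)

[φ β] — β of type ((e -> t) -> (e -> e)) combines with φ of type (e -> t): type (e -> e).
[[φ β] α] — α of type ((e -> e) -> (e -> e)) combines with [φ β] of type (e -> e): type (e -> e).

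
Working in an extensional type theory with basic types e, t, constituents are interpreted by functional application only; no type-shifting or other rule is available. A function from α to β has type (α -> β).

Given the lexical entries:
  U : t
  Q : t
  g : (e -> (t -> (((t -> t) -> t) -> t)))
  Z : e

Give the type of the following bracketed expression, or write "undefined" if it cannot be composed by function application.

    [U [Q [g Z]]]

undefined

[g Z] — g of type (e -> (t -> (((t -> t) -> t) -> t))) combines with Z of type e: type (t -> (((t -> t) -> t) -> t)).
[Q [g Z]] — [g Z] of type (t -> (((t -> t) -> t) -> t)) combines with Q of type t: type (((t -> t) -> t) -> t).
[U [Q [g Z]]]: t and (((t -> t) -> t) -> t) cannot combine by function application — type clash.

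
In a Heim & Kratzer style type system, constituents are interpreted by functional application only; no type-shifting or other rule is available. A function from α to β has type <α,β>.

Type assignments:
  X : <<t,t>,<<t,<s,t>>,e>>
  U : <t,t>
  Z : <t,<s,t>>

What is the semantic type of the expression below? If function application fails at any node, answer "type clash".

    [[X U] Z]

e

At [X U], X : <<t,t>,<<t,<s,t>>,e>> takes U : <t,t>, giving <<t,<s,t>>,e>.
At [[X U] Z], [X U] : <<t,<s,t>>,e> takes Z : <t,<s,t>>, giving e.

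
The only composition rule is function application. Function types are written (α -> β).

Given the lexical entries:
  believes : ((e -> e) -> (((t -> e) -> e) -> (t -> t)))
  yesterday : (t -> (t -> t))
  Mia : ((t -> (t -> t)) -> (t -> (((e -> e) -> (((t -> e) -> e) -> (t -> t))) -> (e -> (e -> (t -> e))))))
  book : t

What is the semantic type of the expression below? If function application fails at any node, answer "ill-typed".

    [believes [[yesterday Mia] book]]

(e -> (e -> (t -> e)))

[yesterday Mia]: Mia is ((t -> (t -> t)) -> (t -> (((e -> e) -> (((t -> e) -> e) -> (t -> t))) -> (e -> (e -> (t -> e)))))), yesterday is (t -> (t -> t)); result (t -> (((e -> e) -> (((t -> e) -> e) -> (t -> t))) -> (e -> (e -> (t -> e))))).
[[yesterday Mia] book]: [yesterday Mia] is (t -> (((e -> e) -> (((t -> e) -> e) -> (t -> t))) -> (e -> (e -> (t -> e))))), book is t; result (((e -> e) -> (((t -> e) -> e) -> (t -> t))) -> (e -> (e -> (t -> e)))).
[believes [[yesterday Mia] book]]: [[yesterday Mia] book] is (((e -> e) -> (((t -> e) -> e) -> (t -> t))) -> (e -> (e -> (t -> e)))), believes is ((e -> e) -> (((t -> e) -> e) -> (t -> t))); result (e -> (e -> (t -> e))).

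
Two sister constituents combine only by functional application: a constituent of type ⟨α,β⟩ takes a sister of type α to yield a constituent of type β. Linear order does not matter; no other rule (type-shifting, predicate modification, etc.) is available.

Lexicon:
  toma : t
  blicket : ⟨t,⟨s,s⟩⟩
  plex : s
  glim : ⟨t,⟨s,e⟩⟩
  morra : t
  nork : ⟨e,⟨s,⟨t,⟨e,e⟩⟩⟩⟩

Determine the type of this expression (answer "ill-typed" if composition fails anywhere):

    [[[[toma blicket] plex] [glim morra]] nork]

⟨s,⟨t,⟨e,e⟩⟩⟩

[toma blicket]: ⟨t,⟨s,s⟩⟩ applied to t yields ⟨s,s⟩.
[[toma blicket] plex]: ⟨s,s⟩ applied to s yields s.
[glim morra]: ⟨t,⟨s,e⟩⟩ applied to t yields ⟨s,e⟩.
[[[toma blicket] plex] [glim morra]]: ⟨s,e⟩ applied to s yields e.
[[[[toma blicket] plex] [glim morra]] nork]: ⟨e,⟨s,⟨t,⟨e,e⟩⟩⟩⟩ applied to e yields ⟨s,⟨t,⟨e,e⟩⟩⟩.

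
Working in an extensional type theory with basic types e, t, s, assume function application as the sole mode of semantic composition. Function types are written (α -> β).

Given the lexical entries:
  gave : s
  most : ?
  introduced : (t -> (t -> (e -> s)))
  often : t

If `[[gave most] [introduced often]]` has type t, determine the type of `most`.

(s -> ((t -> (e -> s)) -> t))

For [[gave most] [introduced often]] to have type t with [introduced often] of type (t -> (e -> s)), [gave most] must be the function: [gave most] : ((t -> (e -> s)) -> t).
For [gave most] to have type ((t -> (e -> s)) -> t) with gave of type s, most must be the function: most : (s -> ((t -> (e -> s)) -> t)).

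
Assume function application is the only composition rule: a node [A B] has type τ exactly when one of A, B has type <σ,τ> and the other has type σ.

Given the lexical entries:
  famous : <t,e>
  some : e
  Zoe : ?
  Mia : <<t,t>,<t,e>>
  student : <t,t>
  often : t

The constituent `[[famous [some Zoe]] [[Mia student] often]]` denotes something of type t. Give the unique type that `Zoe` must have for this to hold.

For [[famous [some Zoe]] [[Mia student] often]] to have type t with [[Mia student] often] of type e, [famous [some Zoe]] must be the function: [famous [some Zoe]] : <e,t>.
For [famous [some Zoe]] to have type <e,t> with famous of type <t,e>, [some Zoe] must be the function: [some Zoe] : <<t,e>,<e,t>>.
For [some Zoe] to have type <<t,e>,<e,t>> with some of type e, Zoe must be the function: Zoe : <e,<<t,e>,<e,t>>>.

<e,<<t,e>,<e,t>>>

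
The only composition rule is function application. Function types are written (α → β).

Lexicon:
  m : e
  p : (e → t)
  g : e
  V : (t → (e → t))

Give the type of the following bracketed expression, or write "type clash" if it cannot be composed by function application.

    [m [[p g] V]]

[p g]: functor p : (e → t), argument g : e; result t.
[[p g] V]: functor V : (t → (e → t)), argument [p g] : t; result (e → t).
[m [[p g] V]]: functor [[p g] V] : (e → t), argument m : e; result t.

t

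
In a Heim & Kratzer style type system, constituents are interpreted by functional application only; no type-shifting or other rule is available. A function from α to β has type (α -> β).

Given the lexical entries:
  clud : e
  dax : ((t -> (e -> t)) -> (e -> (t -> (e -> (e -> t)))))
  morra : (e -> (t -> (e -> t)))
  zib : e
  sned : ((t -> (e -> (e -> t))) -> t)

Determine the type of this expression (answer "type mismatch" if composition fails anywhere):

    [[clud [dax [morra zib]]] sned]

[morra zib]: (e -> (t -> (e -> t))) applied to e yields (t -> (e -> t)).
[dax [morra zib]]: ((t -> (e -> t)) -> (e -> (t -> (e -> (e -> t))))) applied to (t -> (e -> t)) yields (e -> (t -> (e -> (e -> t)))).
[clud [dax [morra zib]]]: (e -> (t -> (e -> (e -> t)))) applied to e yields (t -> (e -> (e -> t))).
[[clud [dax [morra zib]]] sned]: ((t -> (e -> (e -> t))) -> t) applied to (t -> (e -> (e -> t))) yields t.

t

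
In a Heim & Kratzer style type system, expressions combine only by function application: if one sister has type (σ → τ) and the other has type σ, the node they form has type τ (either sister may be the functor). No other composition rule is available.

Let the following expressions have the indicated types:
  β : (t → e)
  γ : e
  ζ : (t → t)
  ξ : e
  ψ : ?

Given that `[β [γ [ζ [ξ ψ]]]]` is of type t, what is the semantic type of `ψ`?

(e → ((t → t) → (e → ((t → e) → t))))

At [β [γ [ζ [ξ ψ]]]] (required: t): β is (t → e), which is not a function with range t; hence [γ [ζ [ξ ψ]]] is the functor — type ((t → e) → t).
At [γ [ζ [ξ ψ]]] (required: ((t → e) → t)): γ is e, which is not a function with range ((t → e) → t); hence [ζ [ξ ψ]] is the functor — type (e → ((t → e) → t)).
At [ζ [ξ ψ]] (required: (e → ((t → e) → t))): ζ is (t → t), which is not a function with range (e → ((t → e) → t)); hence [ξ ψ] is the functor — type ((t → t) → (e → ((t → e) → t))).
At [ξ ψ] (required: ((t → t) → (e → ((t → e) → t)))): ξ is e, which is not a function with range ((t → t) → (e → ((t → e) → t))); hence ψ is the functor — type (e → ((t → t) → (e → ((t → e) → t)))).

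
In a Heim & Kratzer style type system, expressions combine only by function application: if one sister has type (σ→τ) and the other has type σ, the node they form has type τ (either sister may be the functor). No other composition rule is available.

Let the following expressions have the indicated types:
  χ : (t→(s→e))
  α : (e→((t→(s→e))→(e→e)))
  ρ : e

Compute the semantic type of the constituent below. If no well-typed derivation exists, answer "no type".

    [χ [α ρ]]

[α ρ] — α of type (e→((t→(s→e))→(e→e))) combines with ρ of type e: type ((t→(s→e))→(e→e)).
[χ [α ρ]] — [α ρ] of type ((t→(s→e))→(e→e)) combines with χ of type (t→(s→e)): type (e→e).

(e→e)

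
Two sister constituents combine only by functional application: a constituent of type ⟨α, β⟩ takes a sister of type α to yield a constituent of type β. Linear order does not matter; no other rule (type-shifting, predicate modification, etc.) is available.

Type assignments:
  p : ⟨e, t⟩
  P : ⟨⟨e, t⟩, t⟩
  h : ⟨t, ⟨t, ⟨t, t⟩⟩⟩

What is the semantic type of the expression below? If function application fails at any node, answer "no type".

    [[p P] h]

⟨t, ⟨t, t⟩⟩

[p P] — P of type ⟨⟨e, t⟩, t⟩ combines with p of type ⟨e, t⟩: type t.
[[p P] h] — h of type ⟨t, ⟨t, ⟨t, t⟩⟩⟩ combines with [p P] of type t: type ⟨t, ⟨t, t⟩⟩.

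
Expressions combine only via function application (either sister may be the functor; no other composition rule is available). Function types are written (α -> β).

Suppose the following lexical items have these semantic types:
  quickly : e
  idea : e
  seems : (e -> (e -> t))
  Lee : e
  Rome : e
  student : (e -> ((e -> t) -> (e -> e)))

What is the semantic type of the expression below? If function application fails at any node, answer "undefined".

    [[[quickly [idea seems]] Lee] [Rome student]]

[idea seems]: (e -> (e -> t)) applied to e yields (e -> t).
[quickly [idea seems]]: (e -> t) applied to e yields t.
At [[quickly [idea seems]] Lee]: neither t nor e can take the other as argument; the node is ill-typed.

undefined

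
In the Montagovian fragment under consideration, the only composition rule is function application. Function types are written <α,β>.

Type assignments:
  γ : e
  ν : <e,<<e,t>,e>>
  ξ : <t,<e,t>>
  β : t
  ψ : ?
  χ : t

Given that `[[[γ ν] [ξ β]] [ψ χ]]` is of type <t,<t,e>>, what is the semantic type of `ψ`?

<t,<e,<t,<t,e>>>>

At [[[γ ν] [ξ β]] [ψ χ]] (required: <t,<t,e>>): [[γ ν] [ξ β]] is e, which is not a function with range <t,<t,e>>; hence [ψ χ] is the functor — type <e,<t,<t,e>>>.
At [ψ χ] (required: <e,<t,<t,e>>>): χ is t, which is not a function with range <e,<t,<t,e>>>; hence ψ is the functor — type <t,<e,<t,<t,e>>>>.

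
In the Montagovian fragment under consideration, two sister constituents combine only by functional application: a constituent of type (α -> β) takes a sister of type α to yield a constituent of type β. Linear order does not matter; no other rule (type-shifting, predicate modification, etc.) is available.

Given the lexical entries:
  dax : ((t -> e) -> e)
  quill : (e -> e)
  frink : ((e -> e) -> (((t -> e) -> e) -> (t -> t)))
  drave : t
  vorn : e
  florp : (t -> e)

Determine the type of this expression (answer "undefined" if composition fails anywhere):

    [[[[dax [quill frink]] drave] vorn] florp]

[quill frink] — frink of type ((e -> e) -> (((t -> e) -> e) -> (t -> t))) combines with quill of type (e -> e): type (((t -> e) -> e) -> (t -> t)).
[dax [quill frink]] — [quill frink] of type (((t -> e) -> e) -> (t -> t)) combines with dax of type ((t -> e) -> e): type (t -> t).
[[dax [quill frink]] drave] — [dax [quill frink]] of type (t -> t) combines with drave of type t: type t.
At [[[dax [quill frink]] drave] vorn]: neither t nor e can take the other as argument; the node is ill-typed.

undefined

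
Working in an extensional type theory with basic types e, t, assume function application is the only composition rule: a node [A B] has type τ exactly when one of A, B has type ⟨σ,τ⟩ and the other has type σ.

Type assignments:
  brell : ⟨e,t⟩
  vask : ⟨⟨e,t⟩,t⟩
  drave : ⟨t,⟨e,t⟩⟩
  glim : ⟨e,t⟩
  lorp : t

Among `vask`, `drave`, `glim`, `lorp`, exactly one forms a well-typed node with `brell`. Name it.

vask — combines: vask : ⟨⟨e,t⟩,t⟩ takes brell : ⟨e,t⟩ as argument, giving t.
drave : ⟨t,⟨e,t⟩⟩ — does not combine with brell.
glim : ⟨e,t⟩ — does not combine with brell.
lorp : t — does not combine with brell.

vask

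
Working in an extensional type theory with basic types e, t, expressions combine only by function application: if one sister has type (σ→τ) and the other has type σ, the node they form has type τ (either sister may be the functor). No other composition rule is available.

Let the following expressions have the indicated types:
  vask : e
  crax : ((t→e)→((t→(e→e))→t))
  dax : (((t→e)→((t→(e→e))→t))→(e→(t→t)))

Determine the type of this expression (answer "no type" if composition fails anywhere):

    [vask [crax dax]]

[crax dax] — dax of type (((t→e)→((t→(e→e))→t))→(e→(t→t))) combines with crax of type ((t→e)→((t→(e→e))→t)): type (e→(t→t)).
[vask [crax dax]] — [crax dax] of type (e→(t→t)) combines with vask of type e: type (t→t).

(t→t)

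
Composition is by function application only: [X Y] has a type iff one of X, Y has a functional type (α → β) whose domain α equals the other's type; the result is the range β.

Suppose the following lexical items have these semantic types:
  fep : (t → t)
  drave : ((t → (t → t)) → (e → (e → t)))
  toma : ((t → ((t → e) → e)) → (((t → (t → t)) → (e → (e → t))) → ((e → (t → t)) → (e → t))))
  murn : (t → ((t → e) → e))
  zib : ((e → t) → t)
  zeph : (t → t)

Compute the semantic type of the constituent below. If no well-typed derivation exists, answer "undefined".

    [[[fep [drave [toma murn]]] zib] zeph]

At [toma murn], toma : ((t → ((t → e) → e)) → (((t → (t → t)) → (e → (e → t))) → ((e → (t → t)) → (e → t)))) takes murn : (t → ((t → e) → e)), giving (((t → (t → t)) → (e → (e → t))) → ((e → (t → t)) → (e → t))).
At [drave [toma murn]], [toma murn] : (((t → (t → t)) → (e → (e → t))) → ((e → (t → t)) → (e → t))) takes drave : ((t → (t → t)) → (e → (e → t))), giving ((e → (t → t)) → (e → t)).
[fep [drave [toma murn]]]: (t → t) and ((e → (t → t)) → (e → t)) cannot combine by function application — type clash.

undefined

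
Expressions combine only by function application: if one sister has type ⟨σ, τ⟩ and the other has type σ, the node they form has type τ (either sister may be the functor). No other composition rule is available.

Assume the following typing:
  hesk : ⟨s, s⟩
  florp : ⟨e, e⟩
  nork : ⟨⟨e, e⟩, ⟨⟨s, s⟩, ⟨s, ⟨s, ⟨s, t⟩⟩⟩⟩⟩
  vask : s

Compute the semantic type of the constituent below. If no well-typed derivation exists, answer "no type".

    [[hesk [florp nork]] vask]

At [florp nork], nork : ⟨⟨e, e⟩, ⟨⟨s, s⟩, ⟨s, ⟨s, ⟨s, t⟩⟩⟩⟩⟩ takes florp : ⟨e, e⟩, giving ⟨⟨s, s⟩, ⟨s, ⟨s, ⟨s, t⟩⟩⟩⟩.
At [hesk [florp nork]], [florp nork] : ⟨⟨s, s⟩, ⟨s, ⟨s, ⟨s, t⟩⟩⟩⟩ takes hesk : ⟨s, s⟩, giving ⟨s, ⟨s, ⟨s, t⟩⟩⟩.
At [[hesk [florp nork]] vask], [hesk [florp nork]] : ⟨s, ⟨s, ⟨s, t⟩⟩⟩ takes vask : s, giving ⟨s, ⟨s, t⟩⟩.

⟨s, ⟨s, t⟩⟩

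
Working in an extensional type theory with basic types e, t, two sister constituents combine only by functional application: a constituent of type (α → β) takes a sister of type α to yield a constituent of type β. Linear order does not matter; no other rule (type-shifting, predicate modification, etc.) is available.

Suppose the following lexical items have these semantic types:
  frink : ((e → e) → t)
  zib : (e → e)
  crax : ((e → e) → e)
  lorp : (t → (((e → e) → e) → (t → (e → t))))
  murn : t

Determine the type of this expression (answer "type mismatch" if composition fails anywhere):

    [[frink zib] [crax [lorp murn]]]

(e → t)

[frink zib]: functor frink : ((e → e) → t), argument zib : (e → e); result t.
[lorp murn]: functor lorp : (t → (((e → e) → e) → (t → (e → t)))), argument murn : t; result (((e → e) → e) → (t → (e → t))).
[crax [lorp murn]]: functor [lorp murn] : (((e → e) → e) → (t → (e → t))), argument crax : ((e → e) → e); result (t → (e → t)).
[[frink zib] [crax [lorp murn]]]: functor [crax [lorp murn]] : (t → (e → t)), argument [frink zib] : t; result (e → t).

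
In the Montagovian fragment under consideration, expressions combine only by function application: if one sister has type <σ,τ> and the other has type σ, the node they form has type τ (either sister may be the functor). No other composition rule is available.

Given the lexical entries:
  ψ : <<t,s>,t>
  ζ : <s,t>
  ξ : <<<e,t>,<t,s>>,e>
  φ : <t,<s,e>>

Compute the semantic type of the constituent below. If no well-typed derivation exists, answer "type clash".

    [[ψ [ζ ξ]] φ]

[ζ ξ]: <s,t> and <<<e,t>,<t,s>>,e> cannot combine by function application — type clash.

type clash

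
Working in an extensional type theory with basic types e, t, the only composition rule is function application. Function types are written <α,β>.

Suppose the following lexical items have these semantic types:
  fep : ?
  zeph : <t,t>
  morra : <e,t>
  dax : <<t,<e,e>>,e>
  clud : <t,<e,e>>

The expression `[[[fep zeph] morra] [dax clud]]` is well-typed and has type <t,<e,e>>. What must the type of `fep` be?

<<t,t>,<<e,t>,<e,<t,<e,e>>>>>

[[[fep zeph] morra] [dax clud]] must have type <t,<e,e>>. The sister [dax clud] has type e; that is not a function onto <t,<e,e>>, so [[fep zeph] morra] must be the functor, of type <e,<t,<e,e>>>.
[[fep zeph] morra] must have type <e,<t,<e,e>>>. The sister morra has type <e,t>; that is not a function onto <e,<t,<e,e>>>, so [fep zeph] must be the functor, of type <<e,t>,<e,<t,<e,e>>>>.
[fep zeph] must have type <<e,t>,<e,<t,<e,e>>>>. The sister zeph has type <t,t>; that is not a function onto <<e,t>,<e,<t,<e,e>>>>, so fep must be the functor, of type <<t,t>,<<e,t>,<e,<t,<e,e>>>>>.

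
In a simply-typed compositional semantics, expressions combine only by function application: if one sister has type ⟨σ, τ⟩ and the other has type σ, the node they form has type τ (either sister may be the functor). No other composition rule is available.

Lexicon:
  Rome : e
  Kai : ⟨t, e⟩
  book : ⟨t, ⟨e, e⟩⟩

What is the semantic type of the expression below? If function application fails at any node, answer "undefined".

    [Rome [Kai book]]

[Kai book]: ⟨t, e⟩ with ⟨t, ⟨e, e⟩⟩ — neither is a function whose domain matches the other; composition fails here.

undefined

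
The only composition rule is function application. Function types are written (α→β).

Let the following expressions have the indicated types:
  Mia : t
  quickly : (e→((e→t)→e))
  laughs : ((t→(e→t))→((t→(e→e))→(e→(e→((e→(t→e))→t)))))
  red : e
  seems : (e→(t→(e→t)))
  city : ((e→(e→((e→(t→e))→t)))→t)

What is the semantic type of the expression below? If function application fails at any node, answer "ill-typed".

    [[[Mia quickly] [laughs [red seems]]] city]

[Mia quickly]: t and (e→((e→t)→e)) cannot combine by function application — type clash.

ill-typed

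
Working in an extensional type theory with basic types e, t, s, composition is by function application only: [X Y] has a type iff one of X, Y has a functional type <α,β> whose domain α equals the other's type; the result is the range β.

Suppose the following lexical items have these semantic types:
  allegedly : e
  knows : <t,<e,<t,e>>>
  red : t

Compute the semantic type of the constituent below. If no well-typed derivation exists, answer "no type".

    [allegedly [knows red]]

<t,e>

At [knows red], knows : <t,<e,<t,e>>> takes red : t, giving <e,<t,e>>.
At [allegedly [knows red]], [knows red] : <e,<t,e>> takes allegedly : e, giving <t,e>.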